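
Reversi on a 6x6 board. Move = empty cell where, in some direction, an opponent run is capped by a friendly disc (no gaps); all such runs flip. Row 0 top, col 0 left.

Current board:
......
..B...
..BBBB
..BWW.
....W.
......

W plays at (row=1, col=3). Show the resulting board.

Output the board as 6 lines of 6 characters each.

Place W at (1,3); scan 8 dirs for brackets.
Dir NW: first cell '.' (not opp) -> no flip
Dir N: first cell '.' (not opp) -> no flip
Dir NE: first cell '.' (not opp) -> no flip
Dir W: opp run (1,2), next='.' -> no flip
Dir E: first cell '.' (not opp) -> no flip
Dir SW: opp run (2,2), next='.' -> no flip
Dir S: opp run (2,3) capped by W -> flip
Dir SE: opp run (2,4), next='.' -> no flip
All flips: (2,3)

Answer: ......
..BW..
..BWBB
..BWW.
....W.
......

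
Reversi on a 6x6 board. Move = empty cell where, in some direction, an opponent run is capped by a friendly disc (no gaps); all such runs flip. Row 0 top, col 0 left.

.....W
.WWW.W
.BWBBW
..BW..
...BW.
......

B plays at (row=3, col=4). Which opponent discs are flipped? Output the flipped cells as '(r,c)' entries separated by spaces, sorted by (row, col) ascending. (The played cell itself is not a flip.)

Dir NW: first cell 'B' (not opp) -> no flip
Dir N: first cell 'B' (not opp) -> no flip
Dir NE: opp run (2,5), next=edge -> no flip
Dir W: opp run (3,3) capped by B -> flip
Dir E: first cell '.' (not opp) -> no flip
Dir SW: first cell 'B' (not opp) -> no flip
Dir S: opp run (4,4), next='.' -> no flip
Dir SE: first cell '.' (not opp) -> no flip

Answer: (3,3)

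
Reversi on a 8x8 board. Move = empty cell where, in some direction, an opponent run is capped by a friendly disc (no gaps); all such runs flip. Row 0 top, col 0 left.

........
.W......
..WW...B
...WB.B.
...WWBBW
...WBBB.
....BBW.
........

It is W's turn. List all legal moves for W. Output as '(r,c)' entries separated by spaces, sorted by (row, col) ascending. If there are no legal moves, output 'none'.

Answer: (2,4) (2,5) (2,6) (3,5) (5,7) (6,3) (6,7) (7,4) (7,5) (7,6)

Derivation:
(1,6): no bracket -> illegal
(1,7): no bracket -> illegal
(2,4): flips 1 -> legal
(2,5): flips 2 -> legal
(2,6): flips 3 -> legal
(3,5): flips 1 -> legal
(3,7): no bracket -> illegal
(5,7): flips 3 -> legal
(6,3): flips 2 -> legal
(6,7): flips 3 -> legal
(7,3): no bracket -> illegal
(7,4): flips 4 -> legal
(7,5): flips 1 -> legal
(7,6): flips 2 -> legal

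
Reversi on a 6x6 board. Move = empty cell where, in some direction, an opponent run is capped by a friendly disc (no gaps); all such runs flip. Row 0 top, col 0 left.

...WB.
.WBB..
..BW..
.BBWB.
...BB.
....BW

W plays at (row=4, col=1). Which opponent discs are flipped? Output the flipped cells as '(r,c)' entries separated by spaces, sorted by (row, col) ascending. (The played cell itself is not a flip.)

Dir NW: first cell '.' (not opp) -> no flip
Dir N: opp run (3,1), next='.' -> no flip
Dir NE: opp run (3,2) capped by W -> flip
Dir W: first cell '.' (not opp) -> no flip
Dir E: first cell '.' (not opp) -> no flip
Dir SW: first cell '.' (not opp) -> no flip
Dir S: first cell '.' (not opp) -> no flip
Dir SE: first cell '.' (not opp) -> no flip

Answer: (3,2)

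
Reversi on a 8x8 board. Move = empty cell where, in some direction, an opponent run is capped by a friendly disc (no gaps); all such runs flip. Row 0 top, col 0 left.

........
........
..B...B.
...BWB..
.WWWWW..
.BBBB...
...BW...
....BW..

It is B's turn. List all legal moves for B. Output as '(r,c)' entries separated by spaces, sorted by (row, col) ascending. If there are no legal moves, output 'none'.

(2,3): no bracket -> illegal
(2,4): flips 2 -> legal
(2,5): flips 2 -> legal
(3,0): flips 1 -> legal
(3,1): flips 2 -> legal
(3,2): flips 2 -> legal
(3,6): flips 1 -> legal
(4,0): no bracket -> illegal
(4,6): no bracket -> illegal
(5,0): no bracket -> illegal
(5,5): flips 2 -> legal
(5,6): no bracket -> illegal
(6,5): flips 1 -> legal
(6,6): no bracket -> illegal
(7,3): no bracket -> illegal
(7,6): flips 1 -> legal

Answer: (2,4) (2,5) (3,0) (3,1) (3,2) (3,6) (5,5) (6,5) (7,6)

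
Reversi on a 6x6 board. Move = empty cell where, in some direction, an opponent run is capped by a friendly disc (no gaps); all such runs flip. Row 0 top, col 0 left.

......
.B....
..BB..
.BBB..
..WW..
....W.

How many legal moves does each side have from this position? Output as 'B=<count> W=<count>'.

-- B to move --
(3,4): no bracket -> illegal
(4,1): no bracket -> illegal
(4,4): no bracket -> illegal
(4,5): no bracket -> illegal
(5,1): flips 1 -> legal
(5,2): flips 1 -> legal
(5,3): flips 2 -> legal
(5,5): no bracket -> illegal
B mobility = 3
-- W to move --
(0,0): no bracket -> illegal
(0,1): no bracket -> illegal
(0,2): no bracket -> illegal
(1,0): no bracket -> illegal
(1,2): flips 2 -> legal
(1,3): flips 2 -> legal
(1,4): no bracket -> illegal
(2,0): flips 1 -> legal
(2,1): flips 1 -> legal
(2,4): flips 1 -> legal
(3,0): no bracket -> illegal
(3,4): no bracket -> illegal
(4,0): no bracket -> illegal
(4,1): no bracket -> illegal
(4,4): no bracket -> illegal
W mobility = 5

Answer: B=3 W=5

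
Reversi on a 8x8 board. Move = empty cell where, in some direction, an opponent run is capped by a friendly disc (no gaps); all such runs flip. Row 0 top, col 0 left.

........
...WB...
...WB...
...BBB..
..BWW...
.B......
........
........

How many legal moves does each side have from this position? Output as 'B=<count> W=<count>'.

Answer: B=10 W=9

Derivation:
-- B to move --
(0,2): flips 1 -> legal
(0,3): flips 2 -> legal
(0,4): no bracket -> illegal
(1,2): flips 2 -> legal
(2,2): flips 1 -> legal
(3,2): flips 1 -> legal
(4,5): flips 2 -> legal
(5,2): flips 1 -> legal
(5,3): flips 2 -> legal
(5,4): flips 1 -> legal
(5,5): flips 1 -> legal
B mobility = 10
-- W to move --
(0,3): no bracket -> illegal
(0,4): flips 3 -> legal
(0,5): flips 1 -> legal
(1,5): flips 1 -> legal
(2,2): flips 1 -> legal
(2,5): flips 2 -> legal
(2,6): flips 1 -> legal
(3,1): no bracket -> illegal
(3,2): no bracket -> illegal
(3,6): no bracket -> illegal
(4,0): no bracket -> illegal
(4,1): flips 1 -> legal
(4,5): flips 1 -> legal
(4,6): flips 2 -> legal
(5,0): no bracket -> illegal
(5,2): no bracket -> illegal
(5,3): no bracket -> illegal
(6,0): no bracket -> illegal
(6,1): no bracket -> illegal
(6,2): no bracket -> illegal
W mobility = 9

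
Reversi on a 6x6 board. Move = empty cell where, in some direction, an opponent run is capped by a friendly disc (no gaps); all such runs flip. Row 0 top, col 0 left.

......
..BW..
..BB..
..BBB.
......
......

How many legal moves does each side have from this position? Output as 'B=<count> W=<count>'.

-- B to move --
(0,2): no bracket -> illegal
(0,3): flips 1 -> legal
(0,4): flips 1 -> legal
(1,4): flips 1 -> legal
(2,4): no bracket -> illegal
B mobility = 3
-- W to move --
(0,1): no bracket -> illegal
(0,2): no bracket -> illegal
(0,3): no bracket -> illegal
(1,1): flips 1 -> legal
(1,4): no bracket -> illegal
(2,1): no bracket -> illegal
(2,4): no bracket -> illegal
(2,5): no bracket -> illegal
(3,1): flips 1 -> legal
(3,5): no bracket -> illegal
(4,1): no bracket -> illegal
(4,2): no bracket -> illegal
(4,3): flips 2 -> legal
(4,4): no bracket -> illegal
(4,5): no bracket -> illegal
W mobility = 3

Answer: B=3 W=3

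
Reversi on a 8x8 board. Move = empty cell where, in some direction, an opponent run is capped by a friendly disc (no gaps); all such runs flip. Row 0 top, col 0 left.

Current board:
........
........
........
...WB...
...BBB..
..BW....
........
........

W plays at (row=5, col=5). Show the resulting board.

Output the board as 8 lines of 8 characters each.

Answer: ........
........
........
...WB...
...BWB..
..BW.W..
........
........

Derivation:
Place W at (5,5); scan 8 dirs for brackets.
Dir NW: opp run (4,4) capped by W -> flip
Dir N: opp run (4,5), next='.' -> no flip
Dir NE: first cell '.' (not opp) -> no flip
Dir W: first cell '.' (not opp) -> no flip
Dir E: first cell '.' (not opp) -> no flip
Dir SW: first cell '.' (not opp) -> no flip
Dir S: first cell '.' (not opp) -> no flip
Dir SE: first cell '.' (not opp) -> no flip
All flips: (4,4)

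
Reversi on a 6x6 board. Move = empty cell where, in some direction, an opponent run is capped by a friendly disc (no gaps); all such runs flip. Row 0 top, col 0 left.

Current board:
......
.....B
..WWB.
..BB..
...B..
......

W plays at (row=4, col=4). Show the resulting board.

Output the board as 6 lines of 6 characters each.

Place W at (4,4); scan 8 dirs for brackets.
Dir NW: opp run (3,3) capped by W -> flip
Dir N: first cell '.' (not opp) -> no flip
Dir NE: first cell '.' (not opp) -> no flip
Dir W: opp run (4,3), next='.' -> no flip
Dir E: first cell '.' (not opp) -> no flip
Dir SW: first cell '.' (not opp) -> no flip
Dir S: first cell '.' (not opp) -> no flip
Dir SE: first cell '.' (not opp) -> no flip
All flips: (3,3)

Answer: ......
.....B
..WWB.
..BW..
...BW.
......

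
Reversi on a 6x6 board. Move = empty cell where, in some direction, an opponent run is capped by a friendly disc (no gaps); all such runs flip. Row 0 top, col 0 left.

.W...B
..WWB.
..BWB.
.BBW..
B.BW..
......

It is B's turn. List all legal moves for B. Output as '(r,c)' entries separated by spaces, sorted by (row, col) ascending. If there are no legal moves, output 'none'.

(0,0): no bracket -> illegal
(0,2): flips 2 -> legal
(0,3): no bracket -> illegal
(0,4): flips 1 -> legal
(1,0): no bracket -> illegal
(1,1): flips 2 -> legal
(2,1): no bracket -> illegal
(3,4): flips 1 -> legal
(4,4): flips 2 -> legal
(5,2): no bracket -> illegal
(5,3): no bracket -> illegal
(5,4): flips 1 -> legal

Answer: (0,2) (0,4) (1,1) (3,4) (4,4) (5,4)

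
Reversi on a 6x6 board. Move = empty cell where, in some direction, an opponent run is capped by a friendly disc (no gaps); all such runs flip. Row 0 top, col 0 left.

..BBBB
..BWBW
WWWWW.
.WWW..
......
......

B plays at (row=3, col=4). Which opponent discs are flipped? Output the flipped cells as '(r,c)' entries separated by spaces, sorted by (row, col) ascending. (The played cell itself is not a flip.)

Dir NW: opp run (2,3) capped by B -> flip
Dir N: opp run (2,4) capped by B -> flip
Dir NE: first cell '.' (not opp) -> no flip
Dir W: opp run (3,3) (3,2) (3,1), next='.' -> no flip
Dir E: first cell '.' (not opp) -> no flip
Dir SW: first cell '.' (not opp) -> no flip
Dir S: first cell '.' (not opp) -> no flip
Dir SE: first cell '.' (not opp) -> no flip

Answer: (2,3) (2,4)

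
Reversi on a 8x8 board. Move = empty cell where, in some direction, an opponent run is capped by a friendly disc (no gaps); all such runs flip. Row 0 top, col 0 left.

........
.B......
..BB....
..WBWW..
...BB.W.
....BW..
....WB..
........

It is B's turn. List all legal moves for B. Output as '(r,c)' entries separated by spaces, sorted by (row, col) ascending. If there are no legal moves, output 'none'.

Answer: (2,1) (2,4) (2,5) (2,6) (3,1) (3,6) (4,1) (4,2) (4,5) (5,6) (6,3) (6,6) (7,4)

Derivation:
(2,1): flips 1 -> legal
(2,4): flips 1 -> legal
(2,5): flips 1 -> legal
(2,6): flips 1 -> legal
(3,1): flips 1 -> legal
(3,6): flips 2 -> legal
(3,7): no bracket -> illegal
(4,1): flips 1 -> legal
(4,2): flips 1 -> legal
(4,5): flips 2 -> legal
(4,7): no bracket -> illegal
(5,3): no bracket -> illegal
(5,6): flips 1 -> legal
(5,7): no bracket -> illegal
(6,3): flips 1 -> legal
(6,6): flips 1 -> legal
(7,3): no bracket -> illegal
(7,4): flips 1 -> legal
(7,5): no bracket -> illegal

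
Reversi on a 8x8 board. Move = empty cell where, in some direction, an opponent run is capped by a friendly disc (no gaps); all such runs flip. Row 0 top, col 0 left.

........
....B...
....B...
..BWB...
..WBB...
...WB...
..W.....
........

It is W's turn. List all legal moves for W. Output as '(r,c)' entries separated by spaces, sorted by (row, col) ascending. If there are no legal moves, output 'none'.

(0,3): no bracket -> illegal
(0,4): no bracket -> illegal
(0,5): no bracket -> illegal
(1,3): no bracket -> illegal
(1,5): flips 1 -> legal
(2,1): no bracket -> illegal
(2,2): flips 1 -> legal
(2,3): no bracket -> illegal
(2,5): no bracket -> illegal
(3,1): flips 1 -> legal
(3,5): flips 2 -> legal
(4,1): no bracket -> illegal
(4,5): flips 2 -> legal
(5,2): no bracket -> illegal
(5,5): flips 2 -> legal
(6,3): no bracket -> illegal
(6,4): no bracket -> illegal
(6,5): no bracket -> illegal

Answer: (1,5) (2,2) (3,1) (3,5) (4,5) (5,5)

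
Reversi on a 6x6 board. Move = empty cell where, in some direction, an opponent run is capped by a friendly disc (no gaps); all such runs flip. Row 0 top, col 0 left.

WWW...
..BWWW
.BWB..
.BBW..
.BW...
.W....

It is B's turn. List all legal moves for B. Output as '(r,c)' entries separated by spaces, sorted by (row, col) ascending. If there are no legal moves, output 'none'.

(0,3): flips 1 -> legal
(0,4): flips 2 -> legal
(0,5): flips 1 -> legal
(1,0): no bracket -> illegal
(1,1): no bracket -> illegal
(2,4): no bracket -> illegal
(2,5): no bracket -> illegal
(3,4): flips 1 -> legal
(4,0): no bracket -> illegal
(4,3): flips 2 -> legal
(4,4): no bracket -> illegal
(5,0): no bracket -> illegal
(5,2): flips 1 -> legal
(5,3): flips 1 -> legal

Answer: (0,3) (0,4) (0,5) (3,4) (4,3) (5,2) (5,3)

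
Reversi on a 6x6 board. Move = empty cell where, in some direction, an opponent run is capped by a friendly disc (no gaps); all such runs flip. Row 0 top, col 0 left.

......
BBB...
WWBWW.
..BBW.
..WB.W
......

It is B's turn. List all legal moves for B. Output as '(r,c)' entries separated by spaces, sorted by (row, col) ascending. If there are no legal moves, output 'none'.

Answer: (1,3) (1,4) (1,5) (2,5) (3,0) (3,1) (3,5) (4,1) (5,1) (5,2)

Derivation:
(1,3): flips 1 -> legal
(1,4): flips 1 -> legal
(1,5): flips 1 -> legal
(2,5): flips 3 -> legal
(3,0): flips 2 -> legal
(3,1): flips 1 -> legal
(3,5): flips 1 -> legal
(4,1): flips 1 -> legal
(4,4): no bracket -> illegal
(5,1): flips 1 -> legal
(5,2): flips 1 -> legal
(5,3): no bracket -> illegal
(5,4): no bracket -> illegal
(5,5): no bracket -> illegal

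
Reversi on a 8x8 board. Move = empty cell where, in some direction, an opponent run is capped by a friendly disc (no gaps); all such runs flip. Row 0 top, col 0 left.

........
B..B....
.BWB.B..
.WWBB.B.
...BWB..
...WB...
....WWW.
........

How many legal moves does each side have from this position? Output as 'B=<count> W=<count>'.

-- B to move --
(1,1): flips 1 -> legal
(1,2): no bracket -> illegal
(2,0): no bracket -> illegal
(3,0): flips 2 -> legal
(3,5): no bracket -> illegal
(4,0): flips 2 -> legal
(4,1): flips 2 -> legal
(4,2): no bracket -> illegal
(5,2): flips 1 -> legal
(5,5): flips 1 -> legal
(5,6): no bracket -> illegal
(5,7): no bracket -> illegal
(6,2): no bracket -> illegal
(6,3): flips 1 -> legal
(6,7): no bracket -> illegal
(7,3): no bracket -> illegal
(7,4): flips 1 -> legal
(7,5): no bracket -> illegal
(7,6): flips 1 -> legal
(7,7): no bracket -> illegal
B mobility = 9
-- W to move --
(0,0): no bracket -> illegal
(0,1): no bracket -> illegal
(0,2): no bracket -> illegal
(0,3): flips 4 -> legal
(0,4): flips 1 -> legal
(1,1): flips 1 -> legal
(1,2): no bracket -> illegal
(1,4): flips 1 -> legal
(1,5): no bracket -> illegal
(1,6): no bracket -> illegal
(2,0): flips 1 -> legal
(2,4): flips 2 -> legal
(2,6): no bracket -> illegal
(2,7): no bracket -> illegal
(3,0): no bracket -> illegal
(3,5): flips 2 -> legal
(3,7): no bracket -> illegal
(4,2): flips 1 -> legal
(4,6): flips 1 -> legal
(4,7): no bracket -> illegal
(5,2): no bracket -> illegal
(5,5): flips 1 -> legal
(5,6): no bracket -> illegal
(6,3): no bracket -> illegal
W mobility = 10

Answer: B=9 W=10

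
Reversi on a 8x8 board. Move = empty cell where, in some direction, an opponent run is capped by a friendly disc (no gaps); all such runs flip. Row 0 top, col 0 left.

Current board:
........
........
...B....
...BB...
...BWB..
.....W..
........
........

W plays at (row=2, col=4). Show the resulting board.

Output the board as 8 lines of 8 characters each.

Place W at (2,4); scan 8 dirs for brackets.
Dir NW: first cell '.' (not opp) -> no flip
Dir N: first cell '.' (not opp) -> no flip
Dir NE: first cell '.' (not opp) -> no flip
Dir W: opp run (2,3), next='.' -> no flip
Dir E: first cell '.' (not opp) -> no flip
Dir SW: opp run (3,3), next='.' -> no flip
Dir S: opp run (3,4) capped by W -> flip
Dir SE: first cell '.' (not opp) -> no flip
All flips: (3,4)

Answer: ........
........
...BW...
...BW...
...BWB..
.....W..
........
........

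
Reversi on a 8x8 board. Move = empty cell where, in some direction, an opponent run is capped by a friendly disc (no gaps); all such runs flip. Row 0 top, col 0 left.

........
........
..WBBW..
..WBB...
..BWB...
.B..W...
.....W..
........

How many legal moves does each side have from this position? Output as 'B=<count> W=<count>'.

-- B to move --
(1,1): flips 1 -> legal
(1,2): flips 2 -> legal
(1,3): no bracket -> illegal
(1,4): no bracket -> illegal
(1,5): no bracket -> illegal
(1,6): flips 1 -> legal
(2,1): flips 1 -> legal
(2,6): flips 1 -> legal
(3,1): flips 1 -> legal
(3,5): no bracket -> illegal
(3,6): no bracket -> illegal
(4,1): flips 1 -> legal
(4,5): no bracket -> illegal
(5,2): flips 1 -> legal
(5,3): flips 1 -> legal
(5,5): no bracket -> illegal
(5,6): no bracket -> illegal
(6,3): no bracket -> illegal
(6,4): flips 1 -> legal
(6,6): no bracket -> illegal
(7,4): no bracket -> illegal
(7,5): no bracket -> illegal
(7,6): no bracket -> illegal
B mobility = 10
-- W to move --
(1,2): no bracket -> illegal
(1,3): flips 2 -> legal
(1,4): flips 4 -> legal
(1,5): no bracket -> illegal
(3,1): no bracket -> illegal
(3,5): flips 2 -> legal
(4,0): no bracket -> illegal
(4,1): flips 1 -> legal
(4,5): flips 1 -> legal
(5,0): no bracket -> illegal
(5,2): flips 1 -> legal
(5,3): no bracket -> illegal
(5,5): flips 2 -> legal
(6,0): no bracket -> illegal
(6,1): no bracket -> illegal
(6,2): no bracket -> illegal
W mobility = 7

Answer: B=10 W=7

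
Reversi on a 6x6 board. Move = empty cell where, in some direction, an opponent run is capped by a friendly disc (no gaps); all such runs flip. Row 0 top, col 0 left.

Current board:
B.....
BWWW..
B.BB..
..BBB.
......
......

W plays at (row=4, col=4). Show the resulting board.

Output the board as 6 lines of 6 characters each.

Answer: B.....
BWWW..
B.WB..
..BWB.
....W.
......

Derivation:
Place W at (4,4); scan 8 dirs for brackets.
Dir NW: opp run (3,3) (2,2) capped by W -> flip
Dir N: opp run (3,4), next='.' -> no flip
Dir NE: first cell '.' (not opp) -> no flip
Dir W: first cell '.' (not opp) -> no flip
Dir E: first cell '.' (not opp) -> no flip
Dir SW: first cell '.' (not opp) -> no flip
Dir S: first cell '.' (not opp) -> no flip
Dir SE: first cell '.' (not opp) -> no flip
All flips: (2,2) (3,3)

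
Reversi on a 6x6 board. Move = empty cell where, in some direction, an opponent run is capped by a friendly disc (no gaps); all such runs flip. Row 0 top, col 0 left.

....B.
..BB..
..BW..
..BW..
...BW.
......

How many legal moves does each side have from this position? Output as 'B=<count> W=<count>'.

Answer: B=5 W=8

Derivation:
-- B to move --
(1,4): flips 1 -> legal
(2,4): flips 1 -> legal
(3,4): flips 2 -> legal
(3,5): no bracket -> illegal
(4,2): no bracket -> illegal
(4,5): flips 1 -> legal
(5,3): no bracket -> illegal
(5,4): no bracket -> illegal
(5,5): flips 2 -> legal
B mobility = 5
-- W to move --
(0,1): flips 1 -> legal
(0,2): no bracket -> illegal
(0,3): flips 1 -> legal
(0,5): no bracket -> illegal
(1,1): flips 1 -> legal
(1,4): no bracket -> illegal
(1,5): no bracket -> illegal
(2,1): flips 1 -> legal
(2,4): no bracket -> illegal
(3,1): flips 1 -> legal
(3,4): no bracket -> illegal
(4,1): flips 1 -> legal
(4,2): flips 1 -> legal
(5,2): no bracket -> illegal
(5,3): flips 1 -> legal
(5,4): no bracket -> illegal
W mobility = 8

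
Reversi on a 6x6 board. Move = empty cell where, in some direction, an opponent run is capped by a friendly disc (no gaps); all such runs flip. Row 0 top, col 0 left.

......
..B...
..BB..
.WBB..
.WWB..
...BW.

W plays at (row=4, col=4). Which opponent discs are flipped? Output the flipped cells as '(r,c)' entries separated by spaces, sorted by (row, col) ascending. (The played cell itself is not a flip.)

Answer: (4,3)

Derivation:
Dir NW: opp run (3,3) (2,2), next='.' -> no flip
Dir N: first cell '.' (not opp) -> no flip
Dir NE: first cell '.' (not opp) -> no flip
Dir W: opp run (4,3) capped by W -> flip
Dir E: first cell '.' (not opp) -> no flip
Dir SW: opp run (5,3), next=edge -> no flip
Dir S: first cell 'W' (not opp) -> no flip
Dir SE: first cell '.' (not opp) -> no flip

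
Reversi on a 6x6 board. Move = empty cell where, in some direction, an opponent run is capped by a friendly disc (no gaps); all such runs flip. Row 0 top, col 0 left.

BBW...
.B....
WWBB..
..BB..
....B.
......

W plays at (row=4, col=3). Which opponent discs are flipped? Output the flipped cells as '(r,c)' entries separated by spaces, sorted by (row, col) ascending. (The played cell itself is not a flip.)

Dir NW: opp run (3,2) capped by W -> flip
Dir N: opp run (3,3) (2,3), next='.' -> no flip
Dir NE: first cell '.' (not opp) -> no flip
Dir W: first cell '.' (not opp) -> no flip
Dir E: opp run (4,4), next='.' -> no flip
Dir SW: first cell '.' (not opp) -> no flip
Dir S: first cell '.' (not opp) -> no flip
Dir SE: first cell '.' (not opp) -> no flip

Answer: (3,2)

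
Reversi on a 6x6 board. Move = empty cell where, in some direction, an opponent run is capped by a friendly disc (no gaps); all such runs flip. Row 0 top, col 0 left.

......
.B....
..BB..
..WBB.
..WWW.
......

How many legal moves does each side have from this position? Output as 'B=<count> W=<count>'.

-- B to move --
(2,1): no bracket -> illegal
(3,1): flips 1 -> legal
(3,5): no bracket -> illegal
(4,1): flips 1 -> legal
(4,5): no bracket -> illegal
(5,1): flips 1 -> legal
(5,2): flips 3 -> legal
(5,3): flips 1 -> legal
(5,4): flips 1 -> legal
(5,5): flips 1 -> legal
B mobility = 7
-- W to move --
(0,0): flips 3 -> legal
(0,1): no bracket -> illegal
(0,2): no bracket -> illegal
(1,0): no bracket -> illegal
(1,2): flips 1 -> legal
(1,3): flips 2 -> legal
(1,4): flips 1 -> legal
(2,0): no bracket -> illegal
(2,1): no bracket -> illegal
(2,4): flips 2 -> legal
(2,5): flips 1 -> legal
(3,1): no bracket -> illegal
(3,5): flips 2 -> legal
(4,5): no bracket -> illegal
W mobility = 7

Answer: B=7 W=7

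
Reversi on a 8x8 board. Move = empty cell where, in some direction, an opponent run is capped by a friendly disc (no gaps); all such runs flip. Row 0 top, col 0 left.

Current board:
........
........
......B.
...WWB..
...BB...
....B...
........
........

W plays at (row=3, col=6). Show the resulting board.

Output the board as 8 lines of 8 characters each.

Answer: ........
........
......B.
...WWWW.
...BB...
....B...
........
........

Derivation:
Place W at (3,6); scan 8 dirs for brackets.
Dir NW: first cell '.' (not opp) -> no flip
Dir N: opp run (2,6), next='.' -> no flip
Dir NE: first cell '.' (not opp) -> no flip
Dir W: opp run (3,5) capped by W -> flip
Dir E: first cell '.' (not opp) -> no flip
Dir SW: first cell '.' (not opp) -> no flip
Dir S: first cell '.' (not opp) -> no flip
Dir SE: first cell '.' (not opp) -> no flip
All flips: (3,5)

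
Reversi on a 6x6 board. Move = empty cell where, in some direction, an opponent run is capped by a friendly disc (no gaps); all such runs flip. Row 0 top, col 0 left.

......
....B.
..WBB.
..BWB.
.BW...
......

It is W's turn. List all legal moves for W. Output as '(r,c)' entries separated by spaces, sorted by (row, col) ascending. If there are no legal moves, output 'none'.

Answer: (1,3) (1,5) (2,5) (3,1) (3,5) (4,0)

Derivation:
(0,3): no bracket -> illegal
(0,4): no bracket -> illegal
(0,5): no bracket -> illegal
(1,2): no bracket -> illegal
(1,3): flips 1 -> legal
(1,5): flips 1 -> legal
(2,1): no bracket -> illegal
(2,5): flips 2 -> legal
(3,0): no bracket -> illegal
(3,1): flips 1 -> legal
(3,5): flips 1 -> legal
(4,0): flips 1 -> legal
(4,3): no bracket -> illegal
(4,4): no bracket -> illegal
(4,5): no bracket -> illegal
(5,0): no bracket -> illegal
(5,1): no bracket -> illegal
(5,2): no bracket -> illegal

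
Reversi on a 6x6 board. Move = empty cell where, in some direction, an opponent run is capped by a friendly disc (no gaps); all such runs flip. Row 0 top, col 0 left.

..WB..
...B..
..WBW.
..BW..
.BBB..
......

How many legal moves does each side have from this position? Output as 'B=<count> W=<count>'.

Answer: B=8 W=5

Derivation:
-- B to move --
(0,1): flips 1 -> legal
(1,1): no bracket -> illegal
(1,2): flips 1 -> legal
(1,4): no bracket -> illegal
(1,5): flips 2 -> legal
(2,1): flips 1 -> legal
(2,5): flips 1 -> legal
(3,1): flips 1 -> legal
(3,4): flips 1 -> legal
(3,5): flips 1 -> legal
(4,4): no bracket -> illegal
B mobility = 8
-- W to move --
(0,4): flips 2 -> legal
(1,2): no bracket -> illegal
(1,4): no bracket -> illegal
(2,1): no bracket -> illegal
(3,0): no bracket -> illegal
(3,1): flips 1 -> legal
(3,4): no bracket -> illegal
(4,0): no bracket -> illegal
(4,4): no bracket -> illegal
(5,0): no bracket -> illegal
(5,1): flips 1 -> legal
(5,2): flips 2 -> legal
(5,3): flips 1 -> legal
(5,4): no bracket -> illegal
W mobility = 5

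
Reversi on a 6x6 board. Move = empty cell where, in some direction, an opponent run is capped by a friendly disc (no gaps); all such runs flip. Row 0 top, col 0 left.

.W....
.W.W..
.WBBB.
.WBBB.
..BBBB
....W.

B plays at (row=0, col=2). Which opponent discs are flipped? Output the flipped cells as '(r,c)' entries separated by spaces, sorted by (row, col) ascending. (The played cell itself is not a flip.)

Dir NW: edge -> no flip
Dir N: edge -> no flip
Dir NE: edge -> no flip
Dir W: opp run (0,1), next='.' -> no flip
Dir E: first cell '.' (not opp) -> no flip
Dir SW: opp run (1,1), next='.' -> no flip
Dir S: first cell '.' (not opp) -> no flip
Dir SE: opp run (1,3) capped by B -> flip

Answer: (1,3)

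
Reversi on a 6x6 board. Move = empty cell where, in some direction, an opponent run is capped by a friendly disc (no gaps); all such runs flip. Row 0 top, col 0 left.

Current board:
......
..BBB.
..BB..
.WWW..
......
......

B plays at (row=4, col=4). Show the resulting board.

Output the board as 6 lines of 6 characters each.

Place B at (4,4); scan 8 dirs for brackets.
Dir NW: opp run (3,3) capped by B -> flip
Dir N: first cell '.' (not opp) -> no flip
Dir NE: first cell '.' (not opp) -> no flip
Dir W: first cell '.' (not opp) -> no flip
Dir E: first cell '.' (not opp) -> no flip
Dir SW: first cell '.' (not opp) -> no flip
Dir S: first cell '.' (not opp) -> no flip
Dir SE: first cell '.' (not opp) -> no flip
All flips: (3,3)

Answer: ......
..BBB.
..BB..
.WWB..
....B.
......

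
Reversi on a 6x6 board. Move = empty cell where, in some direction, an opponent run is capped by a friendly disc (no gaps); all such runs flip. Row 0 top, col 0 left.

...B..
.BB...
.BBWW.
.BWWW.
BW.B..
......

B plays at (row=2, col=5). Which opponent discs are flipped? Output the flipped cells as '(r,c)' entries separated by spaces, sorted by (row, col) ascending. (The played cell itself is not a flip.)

Dir NW: first cell '.' (not opp) -> no flip
Dir N: first cell '.' (not opp) -> no flip
Dir NE: edge -> no flip
Dir W: opp run (2,4) (2,3) capped by B -> flip
Dir E: edge -> no flip
Dir SW: opp run (3,4) capped by B -> flip
Dir S: first cell '.' (not opp) -> no flip
Dir SE: edge -> no flip

Answer: (2,3) (2,4) (3,4)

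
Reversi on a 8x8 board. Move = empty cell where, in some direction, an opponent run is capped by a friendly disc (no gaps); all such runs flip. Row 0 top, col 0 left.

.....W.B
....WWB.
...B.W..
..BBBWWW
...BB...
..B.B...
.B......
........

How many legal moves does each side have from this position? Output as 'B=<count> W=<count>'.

-- B to move --
(0,3): no bracket -> illegal
(0,4): no bracket -> illegal
(0,6): no bracket -> illegal
(1,3): flips 2 -> legal
(2,4): no bracket -> illegal
(2,6): flips 1 -> legal
(2,7): no bracket -> illegal
(4,5): no bracket -> illegal
(4,6): no bracket -> illegal
(4,7): no bracket -> illegal
B mobility = 2
-- W to move --
(0,6): no bracket -> illegal
(1,2): no bracket -> illegal
(1,3): no bracket -> illegal
(1,7): flips 1 -> legal
(2,1): no bracket -> illegal
(2,2): no bracket -> illegal
(2,4): no bracket -> illegal
(2,6): no bracket -> illegal
(2,7): flips 1 -> legal
(3,1): flips 3 -> legal
(4,1): flips 2 -> legal
(4,2): no bracket -> illegal
(4,5): no bracket -> illegal
(5,0): no bracket -> illegal
(5,1): no bracket -> illegal
(5,3): flips 1 -> legal
(5,5): no bracket -> illegal
(6,0): no bracket -> illegal
(6,2): no bracket -> illegal
(6,3): no bracket -> illegal
(6,4): no bracket -> illegal
(6,5): no bracket -> illegal
(7,0): flips 4 -> legal
(7,1): no bracket -> illegal
(7,2): no bracket -> illegal
W mobility = 6

Answer: B=2 W=6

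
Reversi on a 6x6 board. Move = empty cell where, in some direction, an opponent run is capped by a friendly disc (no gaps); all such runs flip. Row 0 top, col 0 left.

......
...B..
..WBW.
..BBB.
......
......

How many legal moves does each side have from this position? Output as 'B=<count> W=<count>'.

Answer: B=8 W=4

Derivation:
-- B to move --
(1,1): flips 1 -> legal
(1,2): flips 1 -> legal
(1,4): flips 1 -> legal
(1,5): flips 1 -> legal
(2,1): flips 1 -> legal
(2,5): flips 1 -> legal
(3,1): flips 1 -> legal
(3,5): flips 1 -> legal
B mobility = 8
-- W to move --
(0,2): flips 1 -> legal
(0,3): no bracket -> illegal
(0,4): flips 1 -> legal
(1,2): no bracket -> illegal
(1,4): no bracket -> illegal
(2,1): no bracket -> illegal
(2,5): no bracket -> illegal
(3,1): no bracket -> illegal
(3,5): no bracket -> illegal
(4,1): no bracket -> illegal
(4,2): flips 2 -> legal
(4,3): no bracket -> illegal
(4,4): flips 2 -> legal
(4,5): no bracket -> illegal
W mobility = 4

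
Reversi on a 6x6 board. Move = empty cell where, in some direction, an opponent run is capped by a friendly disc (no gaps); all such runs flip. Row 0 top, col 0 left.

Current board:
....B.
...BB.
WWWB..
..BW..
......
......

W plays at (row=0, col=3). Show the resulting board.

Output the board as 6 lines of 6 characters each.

Place W at (0,3); scan 8 dirs for brackets.
Dir NW: edge -> no flip
Dir N: edge -> no flip
Dir NE: edge -> no flip
Dir W: first cell '.' (not opp) -> no flip
Dir E: opp run (0,4), next='.' -> no flip
Dir SW: first cell '.' (not opp) -> no flip
Dir S: opp run (1,3) (2,3) capped by W -> flip
Dir SE: opp run (1,4), next='.' -> no flip
All flips: (1,3) (2,3)

Answer: ...WB.
...WB.
WWWW..
..BW..
......
......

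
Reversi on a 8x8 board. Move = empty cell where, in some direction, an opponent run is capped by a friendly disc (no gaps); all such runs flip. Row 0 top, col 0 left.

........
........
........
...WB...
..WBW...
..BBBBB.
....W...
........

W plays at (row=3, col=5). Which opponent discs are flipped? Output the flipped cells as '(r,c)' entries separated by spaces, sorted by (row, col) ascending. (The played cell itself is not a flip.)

Dir NW: first cell '.' (not opp) -> no flip
Dir N: first cell '.' (not opp) -> no flip
Dir NE: first cell '.' (not opp) -> no flip
Dir W: opp run (3,4) capped by W -> flip
Dir E: first cell '.' (not opp) -> no flip
Dir SW: first cell 'W' (not opp) -> no flip
Dir S: first cell '.' (not opp) -> no flip
Dir SE: first cell '.' (not opp) -> no flip

Answer: (3,4)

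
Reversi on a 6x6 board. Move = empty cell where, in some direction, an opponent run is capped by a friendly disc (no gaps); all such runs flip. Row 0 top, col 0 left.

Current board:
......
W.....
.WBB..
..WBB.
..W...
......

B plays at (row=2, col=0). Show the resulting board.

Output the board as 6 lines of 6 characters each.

Place B at (2,0); scan 8 dirs for brackets.
Dir NW: edge -> no flip
Dir N: opp run (1,0), next='.' -> no flip
Dir NE: first cell '.' (not opp) -> no flip
Dir W: edge -> no flip
Dir E: opp run (2,1) capped by B -> flip
Dir SW: edge -> no flip
Dir S: first cell '.' (not opp) -> no flip
Dir SE: first cell '.' (not opp) -> no flip
All flips: (2,1)

Answer: ......
W.....
BBBB..
..WBB.
..W...
......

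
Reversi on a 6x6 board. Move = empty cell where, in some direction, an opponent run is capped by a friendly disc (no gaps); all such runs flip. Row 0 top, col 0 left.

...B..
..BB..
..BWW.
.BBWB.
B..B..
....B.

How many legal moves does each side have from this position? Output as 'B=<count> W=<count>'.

-- B to move --
(1,4): flips 2 -> legal
(1,5): no bracket -> illegal
(2,5): flips 2 -> legal
(3,5): flips 1 -> legal
(4,2): no bracket -> illegal
(4,4): flips 1 -> legal
B mobility = 4
-- W to move --
(0,1): flips 1 -> legal
(0,2): flips 1 -> legal
(0,4): no bracket -> illegal
(1,1): flips 1 -> legal
(1,4): no bracket -> illegal
(2,0): no bracket -> illegal
(2,1): flips 1 -> legal
(2,5): no bracket -> illegal
(3,0): flips 2 -> legal
(3,5): flips 1 -> legal
(4,1): flips 1 -> legal
(4,2): no bracket -> illegal
(4,4): flips 1 -> legal
(4,5): flips 1 -> legal
(5,0): no bracket -> illegal
(5,1): no bracket -> illegal
(5,2): no bracket -> illegal
(5,3): flips 1 -> legal
(5,5): no bracket -> illegal
W mobility = 10

Answer: B=4 W=10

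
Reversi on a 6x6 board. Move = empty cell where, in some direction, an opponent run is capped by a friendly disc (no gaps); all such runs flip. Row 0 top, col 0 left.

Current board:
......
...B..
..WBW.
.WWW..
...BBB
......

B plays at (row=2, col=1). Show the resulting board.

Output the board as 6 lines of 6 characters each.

Answer: ......
...B..
.BBBW.
.WBW..
...BBB
......

Derivation:
Place B at (2,1); scan 8 dirs for brackets.
Dir NW: first cell '.' (not opp) -> no flip
Dir N: first cell '.' (not opp) -> no flip
Dir NE: first cell '.' (not opp) -> no flip
Dir W: first cell '.' (not opp) -> no flip
Dir E: opp run (2,2) capped by B -> flip
Dir SW: first cell '.' (not opp) -> no flip
Dir S: opp run (3,1), next='.' -> no flip
Dir SE: opp run (3,2) capped by B -> flip
All flips: (2,2) (3,2)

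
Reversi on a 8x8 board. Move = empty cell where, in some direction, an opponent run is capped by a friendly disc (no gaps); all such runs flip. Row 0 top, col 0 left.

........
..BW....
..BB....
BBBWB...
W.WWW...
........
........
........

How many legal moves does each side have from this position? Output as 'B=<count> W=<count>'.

-- B to move --
(0,2): no bracket -> illegal
(0,3): flips 1 -> legal
(0,4): flips 1 -> legal
(1,4): flips 1 -> legal
(2,4): no bracket -> illegal
(3,5): no bracket -> illegal
(4,1): no bracket -> illegal
(4,5): no bracket -> illegal
(5,0): flips 1 -> legal
(5,1): no bracket -> illegal
(5,2): flips 2 -> legal
(5,3): flips 3 -> legal
(5,4): flips 2 -> legal
(5,5): flips 2 -> legal
B mobility = 8
-- W to move --
(0,1): no bracket -> illegal
(0,2): flips 3 -> legal
(0,3): no bracket -> illegal
(1,1): flips 2 -> legal
(1,4): no bracket -> illegal
(2,0): flips 2 -> legal
(2,1): flips 1 -> legal
(2,4): flips 1 -> legal
(2,5): flips 1 -> legal
(3,5): flips 1 -> legal
(4,1): no bracket -> illegal
(4,5): no bracket -> illegal
W mobility = 7

Answer: B=8 W=7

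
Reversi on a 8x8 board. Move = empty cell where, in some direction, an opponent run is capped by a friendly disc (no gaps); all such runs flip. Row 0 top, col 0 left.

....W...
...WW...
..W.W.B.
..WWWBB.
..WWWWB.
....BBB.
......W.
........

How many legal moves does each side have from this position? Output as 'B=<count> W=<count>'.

-- B to move --
(0,2): flips 2 -> legal
(0,3): no bracket -> illegal
(0,5): no bracket -> illegal
(1,1): flips 3 -> legal
(1,2): no bracket -> illegal
(1,5): no bracket -> illegal
(2,1): flips 2 -> legal
(2,3): flips 2 -> legal
(2,5): no bracket -> illegal
(3,1): flips 3 -> legal
(4,1): flips 4 -> legal
(5,1): no bracket -> illegal
(5,2): no bracket -> illegal
(5,3): flips 1 -> legal
(5,7): no bracket -> illegal
(6,5): no bracket -> illegal
(6,7): no bracket -> illegal
(7,5): no bracket -> illegal
(7,6): flips 1 -> legal
(7,7): flips 1 -> legal
B mobility = 9
-- W to move --
(1,5): no bracket -> illegal
(1,6): flips 4 -> legal
(1,7): flips 2 -> legal
(2,5): flips 1 -> legal
(2,7): flips 1 -> legal
(3,7): flips 2 -> legal
(4,7): flips 1 -> legal
(5,3): no bracket -> illegal
(5,7): flips 2 -> legal
(6,3): flips 1 -> legal
(6,4): flips 1 -> legal
(6,5): flips 2 -> legal
(6,7): flips 1 -> legal
W mobility = 11

Answer: B=9 W=11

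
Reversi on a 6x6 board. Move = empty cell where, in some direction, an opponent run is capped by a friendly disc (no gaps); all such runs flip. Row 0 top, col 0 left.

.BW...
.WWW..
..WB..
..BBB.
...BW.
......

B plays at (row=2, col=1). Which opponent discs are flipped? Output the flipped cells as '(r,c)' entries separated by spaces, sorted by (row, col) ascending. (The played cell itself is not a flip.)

Answer: (1,1) (2,2)

Derivation:
Dir NW: first cell '.' (not opp) -> no flip
Dir N: opp run (1,1) capped by B -> flip
Dir NE: opp run (1,2), next='.' -> no flip
Dir W: first cell '.' (not opp) -> no flip
Dir E: opp run (2,2) capped by B -> flip
Dir SW: first cell '.' (not opp) -> no flip
Dir S: first cell '.' (not opp) -> no flip
Dir SE: first cell 'B' (not opp) -> no flip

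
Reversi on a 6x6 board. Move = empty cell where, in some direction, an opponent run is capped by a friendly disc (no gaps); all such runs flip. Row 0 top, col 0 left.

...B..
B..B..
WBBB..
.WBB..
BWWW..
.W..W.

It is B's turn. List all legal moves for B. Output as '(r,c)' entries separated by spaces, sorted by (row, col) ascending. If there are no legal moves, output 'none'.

(1,1): no bracket -> illegal
(3,0): flips 2 -> legal
(3,4): no bracket -> illegal
(4,4): flips 3 -> legal
(4,5): no bracket -> illegal
(5,0): flips 1 -> legal
(5,2): flips 1 -> legal
(5,3): flips 1 -> legal
(5,5): no bracket -> illegal

Answer: (3,0) (4,4) (5,0) (5,2) (5,3)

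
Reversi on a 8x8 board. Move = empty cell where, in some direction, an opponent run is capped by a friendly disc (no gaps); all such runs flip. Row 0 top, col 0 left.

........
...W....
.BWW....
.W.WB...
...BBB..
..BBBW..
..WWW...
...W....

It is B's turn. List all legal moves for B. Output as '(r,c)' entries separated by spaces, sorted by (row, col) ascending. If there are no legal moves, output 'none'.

Answer: (0,3) (1,1) (1,2) (2,4) (3,2) (4,1) (5,6) (6,5) (6,6) (7,1) (7,2) (7,4) (7,5)

Derivation:
(0,2): no bracket -> illegal
(0,3): flips 3 -> legal
(0,4): no bracket -> illegal
(1,1): flips 2 -> legal
(1,2): flips 1 -> legal
(1,4): no bracket -> illegal
(2,0): no bracket -> illegal
(2,4): flips 2 -> legal
(3,0): no bracket -> illegal
(3,2): flips 1 -> legal
(4,0): no bracket -> illegal
(4,1): flips 1 -> legal
(4,2): no bracket -> illegal
(4,6): no bracket -> illegal
(5,1): no bracket -> illegal
(5,6): flips 1 -> legal
(6,1): no bracket -> illegal
(6,5): flips 1 -> legal
(6,6): flips 1 -> legal
(7,1): flips 1 -> legal
(7,2): flips 2 -> legal
(7,4): flips 2 -> legal
(7,5): flips 1 -> legal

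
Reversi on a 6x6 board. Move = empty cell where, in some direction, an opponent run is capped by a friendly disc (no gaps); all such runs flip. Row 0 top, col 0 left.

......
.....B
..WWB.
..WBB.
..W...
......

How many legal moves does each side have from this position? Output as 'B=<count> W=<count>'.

Answer: B=6 W=5

Derivation:
-- B to move --
(1,1): flips 1 -> legal
(1,2): flips 1 -> legal
(1,3): flips 1 -> legal
(1,4): no bracket -> illegal
(2,1): flips 2 -> legal
(3,1): flips 1 -> legal
(4,1): no bracket -> illegal
(4,3): no bracket -> illegal
(5,1): flips 1 -> legal
(5,2): no bracket -> illegal
(5,3): no bracket -> illegal
B mobility = 6
-- W to move --
(0,4): no bracket -> illegal
(0,5): no bracket -> illegal
(1,3): no bracket -> illegal
(1,4): no bracket -> illegal
(2,5): flips 1 -> legal
(3,5): flips 2 -> legal
(4,3): flips 1 -> legal
(4,4): flips 1 -> legal
(4,5): flips 1 -> legal
W mobility = 5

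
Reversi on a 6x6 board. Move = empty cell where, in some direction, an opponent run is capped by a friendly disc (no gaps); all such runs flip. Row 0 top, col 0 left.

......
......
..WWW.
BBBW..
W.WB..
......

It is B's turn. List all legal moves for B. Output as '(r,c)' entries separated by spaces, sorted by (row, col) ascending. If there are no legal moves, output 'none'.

(1,1): no bracket -> illegal
(1,2): flips 1 -> legal
(1,3): flips 3 -> legal
(1,4): flips 1 -> legal
(1,5): no bracket -> illegal
(2,1): no bracket -> illegal
(2,5): no bracket -> illegal
(3,4): flips 1 -> legal
(3,5): no bracket -> illegal
(4,1): flips 1 -> legal
(4,4): no bracket -> illegal
(5,0): flips 1 -> legal
(5,1): no bracket -> illegal
(5,2): flips 1 -> legal
(5,3): flips 1 -> legal

Answer: (1,2) (1,3) (1,4) (3,4) (4,1) (5,0) (5,2) (5,3)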